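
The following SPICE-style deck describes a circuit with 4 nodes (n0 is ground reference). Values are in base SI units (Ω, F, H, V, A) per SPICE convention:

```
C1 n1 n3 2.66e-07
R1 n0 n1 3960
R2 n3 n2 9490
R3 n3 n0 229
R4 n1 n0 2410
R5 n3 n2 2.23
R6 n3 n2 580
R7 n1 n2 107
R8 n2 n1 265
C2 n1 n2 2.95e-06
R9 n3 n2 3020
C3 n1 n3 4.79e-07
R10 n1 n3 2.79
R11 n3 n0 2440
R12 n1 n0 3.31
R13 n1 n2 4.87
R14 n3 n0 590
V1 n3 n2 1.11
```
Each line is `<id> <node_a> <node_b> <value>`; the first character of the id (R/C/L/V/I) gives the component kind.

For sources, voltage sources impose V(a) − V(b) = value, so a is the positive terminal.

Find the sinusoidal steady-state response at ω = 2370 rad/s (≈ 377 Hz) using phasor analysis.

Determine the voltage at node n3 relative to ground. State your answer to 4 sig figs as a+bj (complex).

0.4072+0.006914j V

Element admittances at ω=2370 rad/s:
  Y(C1) = 0.000+0.0006304j S between n1,n3
  Y(R1) = 0.0002525+0.000j S between n0,n1
  Y(R2) = 0.0001054+0.000j S between n3,n2
  Y(R3) = 0.004367+0.000j S between n3,n0
  Y(R4) = 0.0004149+0.000j S between n1,n0
  Y(R5) = 0.4484+0.000j S between n3,n2
  Y(R6) = 0.001724+0.000j S between n3,n2
  Y(R7) = 0.009346+0.000j S between n1,n2
  Y(R8) = 0.003774+0.000j S between n2,n1
  Y(C2) = 0.000+0.006992j S between n1,n2
  Y(R9) = 0.0003311+0.000j S between n3,n2
  Y(C3) = 0.000+0.001135j S between n1,n3
  Y(R10) = 0.3584+0.000j S between n1,n3
  Y(R11) = 0.0004098+0.000j S between n3,n0
  Y(R12) = 0.3021+0.000j S between n1,n0
  Y(R13) = 0.2053+0.000j S between n1,n2
  Y(R14) = 0.001695+0.000j S between n3,n0
  V1: constraint V(n3)−V(n2) = 1.11
Assemble and solve the 4×4 MNA system:
  V(n1)=-0.008703-0.0001478j  V(n2)=-0.7028+0.006914j  V(n3)=0.4072+0.006914j
  i(V1)=-0.6518-0.003310j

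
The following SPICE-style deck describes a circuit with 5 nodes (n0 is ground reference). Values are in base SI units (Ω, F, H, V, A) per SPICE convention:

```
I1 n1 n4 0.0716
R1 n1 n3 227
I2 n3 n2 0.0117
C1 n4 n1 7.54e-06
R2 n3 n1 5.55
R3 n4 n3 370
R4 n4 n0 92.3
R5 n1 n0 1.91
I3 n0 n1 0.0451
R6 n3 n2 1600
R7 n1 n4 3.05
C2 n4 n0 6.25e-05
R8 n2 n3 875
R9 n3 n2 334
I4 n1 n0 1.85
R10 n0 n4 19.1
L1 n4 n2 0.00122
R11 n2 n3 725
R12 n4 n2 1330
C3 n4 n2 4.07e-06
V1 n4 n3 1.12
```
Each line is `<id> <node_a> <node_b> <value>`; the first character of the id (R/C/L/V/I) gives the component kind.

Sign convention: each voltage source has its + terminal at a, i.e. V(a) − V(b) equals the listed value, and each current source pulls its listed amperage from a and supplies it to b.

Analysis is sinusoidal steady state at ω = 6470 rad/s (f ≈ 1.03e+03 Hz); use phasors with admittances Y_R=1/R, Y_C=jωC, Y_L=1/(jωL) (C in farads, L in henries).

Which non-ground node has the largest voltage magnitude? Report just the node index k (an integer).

1

Apply KCL at each of the 4 non-ground nodes and solve the resulting linear system.
Node n1: branches {I1, R1, C1, R2, R5, I3, R7, I4} → V_1 = -2.503+0.6044j
Node n2: branches {I2, R6, R8, R9, L1, R11, R12, C3} → V_2 = -0.9471+1.122j
Node n3: branches {R1, I2, R2, R3, R6, R8, R9, R11, V1} → V_3 = -2.070+1.074j
Node n4: branches {I1, C1, R3, R4, R7, C2, R10, L1, R12, C3, V1} → V_4 = -0.9504+1.074j
Source currents: i(V1)=0.08163+0.08641j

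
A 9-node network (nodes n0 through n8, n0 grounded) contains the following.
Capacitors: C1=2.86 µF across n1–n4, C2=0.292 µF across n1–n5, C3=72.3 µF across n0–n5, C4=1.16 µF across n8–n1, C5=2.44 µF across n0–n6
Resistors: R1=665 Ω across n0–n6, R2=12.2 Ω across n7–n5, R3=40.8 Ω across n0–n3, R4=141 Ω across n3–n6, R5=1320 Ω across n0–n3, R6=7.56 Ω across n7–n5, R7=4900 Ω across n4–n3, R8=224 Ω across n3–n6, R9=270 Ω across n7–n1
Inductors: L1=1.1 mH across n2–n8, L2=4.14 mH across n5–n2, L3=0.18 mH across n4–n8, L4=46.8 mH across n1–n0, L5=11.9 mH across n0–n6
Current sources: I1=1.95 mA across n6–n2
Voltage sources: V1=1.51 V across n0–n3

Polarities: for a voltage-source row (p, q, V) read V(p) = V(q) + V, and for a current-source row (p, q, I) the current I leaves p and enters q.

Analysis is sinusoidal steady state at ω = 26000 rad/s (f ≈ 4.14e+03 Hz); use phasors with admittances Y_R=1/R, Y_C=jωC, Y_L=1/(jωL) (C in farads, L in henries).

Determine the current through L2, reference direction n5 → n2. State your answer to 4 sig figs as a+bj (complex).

Element admittances at ω=26000 rad/s:
  Y(C1) = 0.000+0.07436j S between n1,n4
  Y(R1) = 0.001504+0.000j S between n0,n6
  Y(L1) = 0.000-0.03497j S between n2,n8
  Y(L2) = 0.000-0.009290j S between n5,n2
  Y(R2) = 0.08197+0.000j S between n7,n5
  Y(R3) = 0.02451+0.000j S between n0,n3
  Y(C2) = 0.000+0.007592j S between n1,n5
  Y(L3) = 0.000-0.2137j S between n4,n8
  Y(C3) = 0.000+1.880j S between n0,n5
  Y(R4) = 0.007092+0.000j S between n3,n6
  Y(C4) = 0.000+0.03016j S between n8,n1
  I1: injects 0.00195 A into n2 (from n6)
  Y(R5) = 0.0007576+0.000j S between n0,n3
  Y(R6) = 0.1323+0.000j S between n7,n5
  Y(C5) = 0.000+0.06344j S between n0,n6
  Y(R7) = 0.0002041+0.000j S between n4,n3
  Y(R8) = 0.004464+0.000j S between n3,n6
  Y(L4) = 0.000-0.0008218j S between n1,n0
  Y(L5) = 0.000-0.003232j S between n0,n6
  Y(R9) = 0.003704+0.000j S between n7,n1
  V1: constraint V(n0)−V(n3) = 1.51
Assemble and solve the 9×9 MNA system:
  V(n1)=0.3132+0.07778j  V(n2)=0.2606+0.1031j  V(n3)=-1.510+0.000j  V(n4)=0.3388+0.07076j  V(n5)=0.0001293-0.0008026j  V(n6)=-0.06675+0.3077j  V(n7)=0.005450+0.0005329j  V(n8)=0.3298+0.07497j
  i(V1)=-0.05521-0.003571j

-0.0009655+0.002420j A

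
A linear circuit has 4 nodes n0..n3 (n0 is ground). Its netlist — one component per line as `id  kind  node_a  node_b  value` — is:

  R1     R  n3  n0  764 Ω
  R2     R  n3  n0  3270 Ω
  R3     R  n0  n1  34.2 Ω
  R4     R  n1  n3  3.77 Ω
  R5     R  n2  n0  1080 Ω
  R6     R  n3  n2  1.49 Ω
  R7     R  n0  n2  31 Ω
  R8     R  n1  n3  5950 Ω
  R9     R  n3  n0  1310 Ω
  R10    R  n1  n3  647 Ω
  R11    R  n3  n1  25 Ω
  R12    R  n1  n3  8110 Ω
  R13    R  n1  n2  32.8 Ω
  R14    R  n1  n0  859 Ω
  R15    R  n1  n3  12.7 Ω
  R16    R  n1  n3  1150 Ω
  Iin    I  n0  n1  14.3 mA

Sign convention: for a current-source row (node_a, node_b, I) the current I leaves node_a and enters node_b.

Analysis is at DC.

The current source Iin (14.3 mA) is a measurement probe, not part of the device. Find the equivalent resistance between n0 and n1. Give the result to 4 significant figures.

R_eq = 16.11 Ω

MNA unknowns: 3 node voltages V₁..V_3
R1: Y=0.001309 on G[3,0]
R2: Y=0.0003058 on G[3,0]
R3: Y=0.02924 on G[0,1]
R4: Y=0.2653 on G[1,3]
R5: Y=0.0009259 on G[2,0]
R6: Y=0.6711 on G[3,2]
R7: Y=0.03226 on G[0,2]
R8: Y=0.0001681 on G[1,3]
R9: Y=0.0007634 on G[3,0]
R10: Y=0.001546 on G[1,3]
R11: Y=0.04000 on G[3,1]
R12: Y=0.0001233 on G[1,3]
R13: Y=0.03049 on G[1,2]
R14: Y=0.001164 on G[1,0]
R15: Y=0.07874 on G[1,3]
R16: Y=0.0008696 on G[1,3]
Iin: z[0]−=0.0143, z[1]+=0.0143
solve → V1=0.2304, V2=0.2046, V3=0.2135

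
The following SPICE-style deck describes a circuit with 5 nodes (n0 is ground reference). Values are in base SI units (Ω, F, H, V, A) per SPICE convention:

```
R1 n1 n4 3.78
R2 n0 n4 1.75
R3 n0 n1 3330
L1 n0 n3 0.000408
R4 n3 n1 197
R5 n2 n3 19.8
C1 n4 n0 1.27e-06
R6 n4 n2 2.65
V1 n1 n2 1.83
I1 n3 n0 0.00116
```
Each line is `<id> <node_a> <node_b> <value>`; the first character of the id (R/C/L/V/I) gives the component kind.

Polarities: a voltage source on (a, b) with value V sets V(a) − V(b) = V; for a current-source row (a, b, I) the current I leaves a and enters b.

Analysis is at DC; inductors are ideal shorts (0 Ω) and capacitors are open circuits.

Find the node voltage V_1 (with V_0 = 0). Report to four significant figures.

MNA unknowns: 4 node voltages V₁..V_4 plus 2 source currents (L1, V1)
R1: Y=0.2646 on G[1,4]
R2: Y=0.5714 on G[0,4]
R3: Y=0.0003003 on G[0,1]
L1: row V0−V3=0, i_L1 at 0,3
R4: Y=0.005076 on G[3,1]
R5: Y=0.05051 on G[2,3]
C1: Y=0.000 on G[4,0]
R6: Y=0.3774 on G[4,2]
V1: row V1−V2=1.83, i_V1 at 1,2
I1: z[3]−=0.00116, z[0]+=0.00116
solve → V1=1.166, V2=-0.6640, V3=0.000, V4=0.04772
aux → i_L1=0.02878, i_V1=-0.3021

1.166 V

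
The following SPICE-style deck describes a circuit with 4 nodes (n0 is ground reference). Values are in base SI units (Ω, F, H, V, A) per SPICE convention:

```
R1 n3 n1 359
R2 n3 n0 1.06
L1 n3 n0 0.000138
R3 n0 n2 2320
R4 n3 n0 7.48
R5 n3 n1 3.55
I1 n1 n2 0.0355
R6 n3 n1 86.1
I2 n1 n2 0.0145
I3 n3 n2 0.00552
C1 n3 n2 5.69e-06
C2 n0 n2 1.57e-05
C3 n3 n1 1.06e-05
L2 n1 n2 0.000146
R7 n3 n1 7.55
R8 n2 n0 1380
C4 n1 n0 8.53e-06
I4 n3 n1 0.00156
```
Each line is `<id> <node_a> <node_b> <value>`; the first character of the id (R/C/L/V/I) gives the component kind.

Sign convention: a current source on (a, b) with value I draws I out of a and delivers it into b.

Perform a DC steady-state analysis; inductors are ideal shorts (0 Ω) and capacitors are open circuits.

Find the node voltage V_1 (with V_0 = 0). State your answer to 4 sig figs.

0.01648 V

Apply KCL at each of the 3 non-ground nodes and solve the resulting linear system.
Node n1: branches {R1, R5, I1, R6, I2, C3, L2, R7, C4, I4} → V_1 = 0.01648
Node n2: branches {R3, I1, I2, I3, C1, C2, L2, R8} → V_2 = 0.01648
Node n3: branches {R1, R2, L1, R4, R5, R6, I3, C1, C3, R7, I4} → V_3 = 0.000
Source currents: i(L1)=-1.904e-05, i(L2)=-0.05550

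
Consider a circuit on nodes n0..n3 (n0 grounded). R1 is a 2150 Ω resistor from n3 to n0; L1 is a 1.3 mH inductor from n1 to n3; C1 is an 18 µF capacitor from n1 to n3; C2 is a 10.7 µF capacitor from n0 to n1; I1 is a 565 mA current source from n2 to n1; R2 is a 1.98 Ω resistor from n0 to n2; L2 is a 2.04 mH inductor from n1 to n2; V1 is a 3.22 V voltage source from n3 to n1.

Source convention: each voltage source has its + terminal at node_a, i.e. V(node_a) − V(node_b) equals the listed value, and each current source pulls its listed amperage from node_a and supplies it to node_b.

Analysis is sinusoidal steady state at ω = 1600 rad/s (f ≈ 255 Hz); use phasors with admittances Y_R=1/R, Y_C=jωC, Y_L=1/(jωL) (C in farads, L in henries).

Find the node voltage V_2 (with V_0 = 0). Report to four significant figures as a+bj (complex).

0.06285-0.004153j V

Element admittances at ω=1600 rad/s:
  Y(R1) = 0.0004651+0.000j S between n3,n0
  Y(L1) = 0.000-0.4808j S between n1,n3
  Y(C1) = 0.000+0.02880j S between n1,n3
  Y(C2) = 0.000+0.01712j S between n0,n1
  I1: injects 0.565 A into n1 (from n2)
  Y(R2) = 0.5051+0.000j S between n0,n2
  Y(L2) = 0.000-0.3064j S between n1,n2
  V1: constraint V(n3)−V(n1) = 3.22
Assemble and solve the 4×4 MNA system:
  V(n1)=0.06970+1.944j  V(n2)=0.06285-0.004153j  V(n3)=3.290+1.944j
  i(V1)=-0.001530+1.454j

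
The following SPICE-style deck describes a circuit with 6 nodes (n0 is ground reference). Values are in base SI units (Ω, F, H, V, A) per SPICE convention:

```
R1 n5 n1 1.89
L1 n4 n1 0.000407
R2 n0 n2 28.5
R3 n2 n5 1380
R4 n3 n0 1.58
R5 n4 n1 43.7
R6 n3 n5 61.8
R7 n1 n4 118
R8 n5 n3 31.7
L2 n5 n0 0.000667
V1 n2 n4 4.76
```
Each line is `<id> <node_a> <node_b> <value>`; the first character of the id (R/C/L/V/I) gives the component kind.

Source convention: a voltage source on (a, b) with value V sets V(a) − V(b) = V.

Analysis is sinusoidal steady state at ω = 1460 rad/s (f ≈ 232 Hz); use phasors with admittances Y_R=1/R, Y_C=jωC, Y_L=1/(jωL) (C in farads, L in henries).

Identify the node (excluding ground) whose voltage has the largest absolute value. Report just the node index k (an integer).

Element admittances at ω=1460 rad/s:
  Y(R1) = 0.5291+0.000j S between n5,n1
  Y(L1) = 0.000-1.683j S between n4,n1
  Y(R2) = 0.03509+0.000j S between n0,n2
  Y(R3) = 0.0007246+0.000j S between n2,n5
  Y(R4) = 0.6329+0.000j S between n3,n0
  Y(R5) = 0.02288+0.000j S between n4,n1
  Y(R6) = 0.01618+0.000j S between n3,n5
  Y(R7) = 0.008475+0.000j S between n1,n4
  Y(R8) = 0.03155+0.000j S between n5,n3
  Y(L2) = 0.000-1.027j S between n5,n0
  V1: constraint V(n2)−V(n4) = 4.76
Assemble and solve the 6×6 MNA system:
  V(n1)=-0.3148-0.1357j  V(n2)=4.439-0.2300j  V(n3)=-0.001009-0.01059j  V(n4)=-0.3214-0.2300j  V(n5)=-0.01439-0.1510j
  i(V1)=-0.1590+0.008128j

2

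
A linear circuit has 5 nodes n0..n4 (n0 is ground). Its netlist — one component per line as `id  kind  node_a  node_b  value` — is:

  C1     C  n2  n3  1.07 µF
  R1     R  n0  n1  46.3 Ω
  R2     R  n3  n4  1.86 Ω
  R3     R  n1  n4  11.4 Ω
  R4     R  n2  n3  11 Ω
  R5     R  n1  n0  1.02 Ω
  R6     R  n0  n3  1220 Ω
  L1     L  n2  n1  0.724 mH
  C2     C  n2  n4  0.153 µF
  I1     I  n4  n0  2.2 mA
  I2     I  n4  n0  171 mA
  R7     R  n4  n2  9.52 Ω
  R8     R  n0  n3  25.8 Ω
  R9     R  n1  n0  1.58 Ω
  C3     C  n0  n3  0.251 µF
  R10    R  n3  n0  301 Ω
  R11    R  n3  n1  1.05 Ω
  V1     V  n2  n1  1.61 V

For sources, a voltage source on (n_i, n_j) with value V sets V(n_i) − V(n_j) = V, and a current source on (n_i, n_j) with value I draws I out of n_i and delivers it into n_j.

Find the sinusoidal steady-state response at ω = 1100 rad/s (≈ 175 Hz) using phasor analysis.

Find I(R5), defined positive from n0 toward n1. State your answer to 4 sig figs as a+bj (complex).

0.1042+4.189e-05j A

MNA unknowns: 4 node voltages V₁..V_4 plus 1 source current (V1)
C1: Y=0.000+0.001177j on G[2,3]
R1: Y=0.02160+0.000j on G[0,1]
R2: Y=0.5376+0.000j on G[3,4]
R3: Y=0.08772+0.000j on G[1,4]
R4: Y=0.09091+0.000j on G[2,3]
R5: Y=0.9804+0.000j on G[1,0]
R6: Y=0.0008197+0.000j on G[0,3]
L1: Y=0.000-1.256j on G[2,1]
C2: Y=0.000+0.0001683j on G[2,4]
I1: z[4]−=0.0022, z[0]+=0.0022
I2: z[4]−=0.171, z[0]+=0.171
R7: Y=0.1050+0.000j on G[4,2]
R8: Y=0.03876+0.000j on G[0,3]
R9: Y=0.6329+0.000j on G[1,0]
C3: Y=0.000+0.0002761j on G[0,3]
R10: Y=0.003322+0.000j on G[3,0]
R11: Y=0.9524+0.000j on G[3,1]
V1: row V2−V1=1.61, i_V1 at 2,1
solve → V1=-0.1063-4.273e-05j, V2=1.504-4.273e-05j, V3=0.01414+0.001537j, V4=-0.02324+0.001472j
aux → i_V1=-0.2958+2.020j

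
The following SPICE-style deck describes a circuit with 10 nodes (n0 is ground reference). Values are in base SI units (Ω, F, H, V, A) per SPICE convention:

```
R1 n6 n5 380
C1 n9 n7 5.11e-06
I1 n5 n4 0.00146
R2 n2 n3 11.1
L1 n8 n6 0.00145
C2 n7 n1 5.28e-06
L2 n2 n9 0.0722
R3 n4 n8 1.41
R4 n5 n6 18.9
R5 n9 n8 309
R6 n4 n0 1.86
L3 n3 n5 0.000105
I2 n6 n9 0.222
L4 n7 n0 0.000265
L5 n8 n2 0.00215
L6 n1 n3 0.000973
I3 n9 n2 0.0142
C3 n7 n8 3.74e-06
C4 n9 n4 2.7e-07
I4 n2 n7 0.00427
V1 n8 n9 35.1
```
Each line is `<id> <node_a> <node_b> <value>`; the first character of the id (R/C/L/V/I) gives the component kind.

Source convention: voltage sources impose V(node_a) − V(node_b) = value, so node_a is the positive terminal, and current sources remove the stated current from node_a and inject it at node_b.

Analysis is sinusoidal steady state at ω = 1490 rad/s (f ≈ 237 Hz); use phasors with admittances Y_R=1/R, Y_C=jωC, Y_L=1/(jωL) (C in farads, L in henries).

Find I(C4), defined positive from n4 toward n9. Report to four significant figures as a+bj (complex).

Element admittances at ω=1490 rad/s:
  Y(R1) = 0.002632+0.000j S between n6,n5
  Y(C1) = 0.000+0.007614j S between n9,n7
  I1: injects 0.00146 A into n4 (from n5)
  Y(R2) = 0.09009+0.000j S between n2,n3
  Y(L1) = 0.000-0.4629j S between n8,n6
  Y(C2) = 0.000+0.007867j S between n7,n1
  Y(L2) = 0.000-0.009296j S between n2,n9
  Y(R3) = 0.7092+0.000j S between n4,n8
  Y(R4) = 0.05291+0.000j S between n5,n6
  Y(R5) = 0.003236+0.000j S between n9,n8
  Y(R6) = 0.5376+0.000j S between n4,n0
  Y(L3) = 0.000-6.392j S between n3,n5
  I2: injects 0.222 A into n9 (from n6)
  Y(L4) = 0.000-2.533j S between n7,n0
  Y(L5) = 0.000-0.3122j S between n8,n2
  Y(L6) = 0.000-0.6898j S between n1,n3
  I3: injects 0.0142 A into n2 (from n9)
  Y(C3) = 0.000+0.005573j S between n7,n8
  Y(C4) = 0.000+0.0004023j S between n9,n4
  I4: injects 0.00427 A into n7 (from n2)
  V1: constraint V(n8)−V(n9) = 35.1
Assemble and solve the 10×10 MNA system:
  V(n1)=-0.5379+0.8336j  V(n2)=-0.9064+1.049j  V(n3)=-0.5305+0.8241j  V(n4)=0.02688+0.5081j  V(n5)=-0.5266+0.8283j  V(n6)=-0.009407+0.3714j  V(n7)=0.1079-0.005705j  V(n8)=0.04542+0.9131j  V(n9)=-35.05+0.9131j
  i(V1)=-0.3298+0.03559j

0.0001629+0.01411j A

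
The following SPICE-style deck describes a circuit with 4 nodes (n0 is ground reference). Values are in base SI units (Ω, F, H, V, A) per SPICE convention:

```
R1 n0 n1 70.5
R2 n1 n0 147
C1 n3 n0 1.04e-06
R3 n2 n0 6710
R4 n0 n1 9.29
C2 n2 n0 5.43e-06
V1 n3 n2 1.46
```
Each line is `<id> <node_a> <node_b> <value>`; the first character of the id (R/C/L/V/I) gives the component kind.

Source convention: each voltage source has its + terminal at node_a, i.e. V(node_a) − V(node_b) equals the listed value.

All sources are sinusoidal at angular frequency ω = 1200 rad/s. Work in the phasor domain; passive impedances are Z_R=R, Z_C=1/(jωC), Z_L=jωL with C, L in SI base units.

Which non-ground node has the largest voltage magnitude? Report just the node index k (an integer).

Element admittances at ω=1200 rad/s:
  Y(R1) = 0.01418+0.000j S between n0,n1
  Y(R2) = 0.006803+0.000j S between n1,n0
  Y(C1) = 0.000+0.001248j S between n3,n0
  Y(R3) = 0.0001490+0.000j S between n2,n0
  Y(R4) = 0.1076+0.000j S between n0,n1
  Y(C2) = 0.000+0.006516j S between n2,n0
  V1: constraint V(n3)−V(n2) = 1.46
Assemble and solve the 4×4 MNA system:
  V(n1)=0.000+0.000j  V(n2)=-0.2346-0.004503j  V(n3)=1.225-0.004503j
  i(V1)=-5.620e-06-0.001529j

3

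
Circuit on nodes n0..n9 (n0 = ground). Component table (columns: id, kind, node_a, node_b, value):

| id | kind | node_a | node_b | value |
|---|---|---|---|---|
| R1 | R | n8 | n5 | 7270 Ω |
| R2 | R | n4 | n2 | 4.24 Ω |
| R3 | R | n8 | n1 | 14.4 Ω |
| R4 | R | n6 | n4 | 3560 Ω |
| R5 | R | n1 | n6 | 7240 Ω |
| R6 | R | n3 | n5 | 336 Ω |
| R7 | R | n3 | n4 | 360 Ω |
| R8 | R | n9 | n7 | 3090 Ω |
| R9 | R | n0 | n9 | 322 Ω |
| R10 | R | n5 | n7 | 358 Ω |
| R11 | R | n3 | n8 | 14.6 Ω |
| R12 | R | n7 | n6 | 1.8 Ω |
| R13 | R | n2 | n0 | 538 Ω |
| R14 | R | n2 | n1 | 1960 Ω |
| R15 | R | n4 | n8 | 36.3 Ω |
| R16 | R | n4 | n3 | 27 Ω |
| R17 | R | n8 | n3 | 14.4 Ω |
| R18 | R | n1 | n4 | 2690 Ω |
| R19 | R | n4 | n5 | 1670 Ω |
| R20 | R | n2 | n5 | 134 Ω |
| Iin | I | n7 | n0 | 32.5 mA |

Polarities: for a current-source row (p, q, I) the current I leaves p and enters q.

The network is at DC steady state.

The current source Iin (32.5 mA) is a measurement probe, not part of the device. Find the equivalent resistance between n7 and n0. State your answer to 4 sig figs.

MNA unknowns: 9 node voltages V₁..V_9
R1: Y=0.0001376 on G[8,5]
R2: Y=0.2358 on G[4,2]
R3: Y=0.06944 on G[8,1]
R4: Y=0.0002809 on G[6,4]
R5: Y=0.0001381 on G[1,6]
R6: Y=0.002976 on G[3,5]
R7: Y=0.002778 on G[3,4]
R8: Y=0.0003236 on G[9,7]
R9: Y=0.003106 on G[0,9]
R10: Y=0.002793 on G[5,7]
R11: Y=0.06849 on G[3,8]
R12: Y=0.5556 on G[7,6]
R13: Y=0.001859 on G[2,0]
R14: Y=0.0005102 on G[2,1]
R15: Y=0.02755 on G[4,8]
R16: Y=0.03704 on G[4,3]
R17: Y=0.06944 on G[8,3]
R18: Y=0.0003717 on G[1,4]
R19: Y=0.0005988 on G[4,5]
R20: Y=0.007463 on G[2,5]
Iin: z[7]−=0.0325, z[0]+=0.0325
solve → V1=-13.94, V2=-13.78, V3=-13.93, V4=-13.83, V5=-15.76, V6=-23.48, V7=-23.49, V8=-13.92, V9=-2.216

R_eq = 722.7 Ω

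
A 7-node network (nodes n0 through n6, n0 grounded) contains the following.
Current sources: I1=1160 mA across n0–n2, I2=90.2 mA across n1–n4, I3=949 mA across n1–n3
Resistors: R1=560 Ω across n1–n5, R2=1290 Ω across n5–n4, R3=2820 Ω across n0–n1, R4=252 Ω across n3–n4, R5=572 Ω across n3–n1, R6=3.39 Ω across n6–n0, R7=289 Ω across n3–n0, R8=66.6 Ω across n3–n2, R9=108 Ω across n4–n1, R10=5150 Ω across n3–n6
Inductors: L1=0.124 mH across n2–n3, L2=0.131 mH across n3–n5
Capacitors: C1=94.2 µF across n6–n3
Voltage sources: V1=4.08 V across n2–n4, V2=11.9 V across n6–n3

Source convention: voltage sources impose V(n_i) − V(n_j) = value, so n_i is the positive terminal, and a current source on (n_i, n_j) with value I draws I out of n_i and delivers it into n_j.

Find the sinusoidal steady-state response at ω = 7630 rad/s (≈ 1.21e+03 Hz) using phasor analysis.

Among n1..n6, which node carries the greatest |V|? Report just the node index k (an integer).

1

Element admittances at ω=7630 rad/s:
  I1: injects 1.16 A into n2 (from n0)
  Y(R1) = 0.001786+0.000j S between n1,n5
  Y(R2) = 0.0007752+0.000j S between n5,n4
  Y(L1) = 0.000-1.057j S between n2,n3
  I2: injects 0.0902 A into n4 (from n1)
  Y(C1) = 0.000+0.7187j S between n6,n3
  Y(R3) = 0.0003546+0.000j S between n0,n1
  Y(R4) = 0.003968+0.000j S between n3,n4
  Y(R5) = 0.001748+0.000j S between n3,n1
  Y(R6) = 0.2950+0.000j S between n6,n0
  Y(R7) = 0.003460+0.000j S between n3,n0
  Y(R8) = 0.01502+0.000j S between n3,n2
  I3: injects 0.949 A into n3 (from n1)
  Y(R9) = 0.009259+0.000j S between n4,n1
  Y(L2) = 0.000-1.000j S between n3,n5
  Y(R10) = 0.0001942+0.000j S between n3,n6
  V1: constraint V(n2)−V(n4) = 4.08
  V2: constraint V(n6)−V(n3) = 11.9
Assemble and solve the 8×8 MNA system:
  V(n1)=-89.46+0.3462j  V(n2)=-7.758+0.5205j  V(n3)=-7.769-0.0004114j  V(n4)=-11.84+0.5205j  V(n5)=-7.770-0.1494j  V(n6)=4.131-0.0004114j
  i(V1)=0.6093+0.004200j  i(V2)=-1.221-8.553j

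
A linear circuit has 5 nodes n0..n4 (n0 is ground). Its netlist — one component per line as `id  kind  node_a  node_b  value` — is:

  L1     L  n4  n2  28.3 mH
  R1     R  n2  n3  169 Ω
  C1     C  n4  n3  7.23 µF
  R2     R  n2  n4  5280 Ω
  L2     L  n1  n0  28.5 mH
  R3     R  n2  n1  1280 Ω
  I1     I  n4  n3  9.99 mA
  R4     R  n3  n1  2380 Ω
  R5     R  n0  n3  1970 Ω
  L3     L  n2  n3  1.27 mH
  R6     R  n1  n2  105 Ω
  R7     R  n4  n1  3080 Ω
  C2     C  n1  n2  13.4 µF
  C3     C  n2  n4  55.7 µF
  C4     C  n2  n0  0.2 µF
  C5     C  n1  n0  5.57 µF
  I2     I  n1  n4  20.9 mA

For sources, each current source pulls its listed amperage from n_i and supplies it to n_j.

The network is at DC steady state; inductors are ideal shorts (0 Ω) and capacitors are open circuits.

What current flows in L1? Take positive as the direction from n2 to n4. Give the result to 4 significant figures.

MNA unknowns: 4 node voltages V₁..V_4 plus 3 source currents (L1, L2, L3)
L1: row V4−V2=0, i_L1 at 4,2
R1: Y=0.005917 on G[2,3]
C1: Y=0.000 on G[4,3]
R2: Y=0.0001894 on G[2,4]
L2: row V1−V0=0, i_L2 at 1,0
R3: Y=0.0007813 on G[2,1]
I1: z[4]−=0.00999, z[3]+=0.00999
R4: Y=0.0004202 on G[3,1]
R5: Y=0.0005076 on G[0,3]
L3: row V2−V3=0, i_L3 at 2,3
R6: Y=0.009524 on G[1,2]
R7: Y=0.0003247 on G[4,1]
C2: Y=0.000 on G[1,2]
C3: Y=0.000 on G[2,4]
C4: Y=0.000 on G[2,0]
C5: Y=0.000 on G[1,0]
I2: z[1]−=0.0209, z[4]+=0.0209
solve → V1=0.000, V2=1.808, V3=1.808, V4=1.808
aux → i_L1=0.01032, i_L2=-0.0009179, i_L3=-0.008312

-0.01032 A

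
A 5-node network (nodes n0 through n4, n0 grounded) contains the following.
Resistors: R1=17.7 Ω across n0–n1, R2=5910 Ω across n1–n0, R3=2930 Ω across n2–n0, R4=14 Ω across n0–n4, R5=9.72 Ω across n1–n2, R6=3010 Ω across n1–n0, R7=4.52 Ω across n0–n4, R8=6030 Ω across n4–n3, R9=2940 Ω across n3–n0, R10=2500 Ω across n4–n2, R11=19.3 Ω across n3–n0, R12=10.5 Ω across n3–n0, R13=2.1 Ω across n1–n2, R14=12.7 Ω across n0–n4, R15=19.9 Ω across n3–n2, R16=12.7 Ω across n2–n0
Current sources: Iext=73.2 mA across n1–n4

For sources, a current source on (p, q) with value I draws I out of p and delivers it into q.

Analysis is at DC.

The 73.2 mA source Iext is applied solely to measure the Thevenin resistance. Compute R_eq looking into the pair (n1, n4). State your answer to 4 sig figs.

MNA unknowns: 4 node voltages V₁..V_4
R1: Y=0.05650 on G[0,1]
R2: Y=0.0001692 on G[1,0]
R3: Y=0.0003413 on G[2,0]
R4: Y=0.07143 on G[0,4]
R5: Y=0.1029 on G[1,2]
R6: Y=0.0003322 on G[1,0]
R7: Y=0.2212 on G[0,4]
R8: Y=0.0001658 on G[4,3]
R9: Y=0.0003401 on G[3,0]
R10: Y=0.0004000 on G[4,2]
R11: Y=0.05181 on G[3,0]
R12: Y=0.09524 on G[3,0]
R13: Y=0.4762 on G[1,2]
R14: Y=0.07874 on G[0,4]
R15: Y=0.05025 on G[3,2]
R16: Y=0.07874 on G[2,0]
Iext: z[1]−=0.0732, z[4]+=0.0732
solve → V1=-0.4739, V2=-0.3941, V3=-0.09996, V4=0.1963

R_eq = 9.156 Ω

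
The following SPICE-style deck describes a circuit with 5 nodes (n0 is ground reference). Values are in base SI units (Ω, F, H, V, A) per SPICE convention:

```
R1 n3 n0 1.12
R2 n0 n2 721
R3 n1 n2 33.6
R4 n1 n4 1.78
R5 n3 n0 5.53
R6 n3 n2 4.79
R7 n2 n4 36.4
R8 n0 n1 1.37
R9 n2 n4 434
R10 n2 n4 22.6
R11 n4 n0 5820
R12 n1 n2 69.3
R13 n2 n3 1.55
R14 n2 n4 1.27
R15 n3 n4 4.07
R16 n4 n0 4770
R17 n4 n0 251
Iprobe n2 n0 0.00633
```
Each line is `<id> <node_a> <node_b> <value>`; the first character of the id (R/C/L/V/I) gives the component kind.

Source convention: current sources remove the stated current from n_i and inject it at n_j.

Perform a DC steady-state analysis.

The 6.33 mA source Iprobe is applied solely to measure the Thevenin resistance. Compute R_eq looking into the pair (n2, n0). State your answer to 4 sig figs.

R_eq = 1.338 Ω

Apply KCL at each of the 4 non-ground nodes and solve the resulting linear system.
Node n1: branches {R3, R4, R8, R12} → V_1 = -0.002749
Node n2: branches {R2, R3, R6, R7, R9, R10, R12, R13, R14, Iprobe} → V_2 = -0.008471
Node n3: branches {R1, R5, R6, R13, R15} → V_3 = -0.003992
Node n4: branches {R4, R7, R9, R10, R11, R14, R15, R16, R17} → V_4 = -0.005870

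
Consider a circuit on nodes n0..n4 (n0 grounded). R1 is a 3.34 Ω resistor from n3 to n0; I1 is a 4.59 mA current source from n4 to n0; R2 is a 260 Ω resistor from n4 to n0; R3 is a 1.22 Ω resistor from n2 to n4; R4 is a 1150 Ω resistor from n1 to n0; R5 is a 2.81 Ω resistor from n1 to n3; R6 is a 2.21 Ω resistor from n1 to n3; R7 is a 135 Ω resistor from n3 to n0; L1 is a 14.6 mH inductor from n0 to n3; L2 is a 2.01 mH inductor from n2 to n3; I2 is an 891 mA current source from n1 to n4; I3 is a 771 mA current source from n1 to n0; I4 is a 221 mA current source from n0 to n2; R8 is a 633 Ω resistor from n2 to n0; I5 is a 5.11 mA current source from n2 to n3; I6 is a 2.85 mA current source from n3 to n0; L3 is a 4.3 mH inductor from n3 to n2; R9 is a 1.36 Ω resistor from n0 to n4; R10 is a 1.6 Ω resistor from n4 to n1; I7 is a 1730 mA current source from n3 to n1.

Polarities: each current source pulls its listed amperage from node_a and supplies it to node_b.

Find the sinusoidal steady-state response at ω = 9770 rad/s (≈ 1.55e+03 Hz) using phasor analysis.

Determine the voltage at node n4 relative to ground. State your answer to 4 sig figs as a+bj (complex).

MNA unknowns: 4 node voltages V₁..V_4
R1: Y=0.2994+0.000j on G[3,0]
I1: z[4]−=0.00459, z[0]+=0.00459
R2: Y=0.003846+0.000j on G[4,0]
R3: Y=0.8197+0.000j on G[2,4]
R4: Y=0.0008696+0.000j on G[1,0]
R5: Y=0.3559+0.000j on G[1,3]
R6: Y=0.4525+0.000j on G[1,3]
R7: Y=0.007407+0.000j on G[3,0]
L1: Y=0.000-0.007011j on G[0,3]
L2: Y=0.000-0.05092j on G[2,3]
I2: z[1]−=0.891, z[4]+=0.891
I3: z[1]−=0.771, z[0]+=0.771
I4: z[0]−=0.221, z[2]+=0.221
R8: Y=0.001580+0.000j on G[2,0]
I5: z[2]−=0.00511, z[3]+=0.00511
I6: z[3]−=0.00285, z[0]+=0.00285
L3: Y=0.000-0.02380j on G[3,2]
R9: Y=0.7353+0.000j on G[0,4]
R10: Y=0.6250+0.000j on G[4,1]
I7: z[3]−=1.73, z[1]+=1.73
solve → V1=-1.184-0.1210j, V2=0.4339+0.3516j, V3=-2.363-0.2900j, V4=0.2298+0.09735j

0.2298+0.09735j V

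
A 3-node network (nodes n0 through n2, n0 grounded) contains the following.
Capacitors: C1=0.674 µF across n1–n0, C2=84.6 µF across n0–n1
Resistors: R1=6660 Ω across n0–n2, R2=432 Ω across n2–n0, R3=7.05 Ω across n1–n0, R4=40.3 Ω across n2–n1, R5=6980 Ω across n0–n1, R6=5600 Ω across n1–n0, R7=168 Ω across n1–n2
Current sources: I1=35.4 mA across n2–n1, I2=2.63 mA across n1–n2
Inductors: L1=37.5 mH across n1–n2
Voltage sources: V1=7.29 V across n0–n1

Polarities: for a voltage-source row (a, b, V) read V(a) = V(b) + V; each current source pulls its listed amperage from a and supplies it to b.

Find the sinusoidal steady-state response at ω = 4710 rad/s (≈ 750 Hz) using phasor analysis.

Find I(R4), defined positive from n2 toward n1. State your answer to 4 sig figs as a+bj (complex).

MNA unknowns: 2 node voltages V₁..V_2 plus 1 source current (V1)
C1: Y=0.000+0.003175j on G[1,0]
R1: Y=0.0001502+0.000j on G[0,2]
I1: z[2]−=0.0354, z[1]+=0.0354
R2: Y=0.002315+0.000j on G[2,0]
R3: Y=0.1418+0.000j on G[1,0]
R4: Y=0.02481+0.000j on G[2,1]
R5: Y=0.0001433+0.000j on G[0,1]
R6: Y=0.0001786+0.000j on G[1,0]
C2: Y=0.000+0.3985j on G[0,1]
I2: z[1]−=0.00263, z[2]+=0.00263
R7: Y=0.005952+0.000j on G[1,2]
L1: Y=0.000-0.005662j on G[1,2]
V1: row V0−V1=7.29, i_V1 at 0,1
solve → V1=-7.290+0.000j, V2=-7.723-0.07374j
aux → i_V1=-1.055-2.928j

-0.01074-0.001830j A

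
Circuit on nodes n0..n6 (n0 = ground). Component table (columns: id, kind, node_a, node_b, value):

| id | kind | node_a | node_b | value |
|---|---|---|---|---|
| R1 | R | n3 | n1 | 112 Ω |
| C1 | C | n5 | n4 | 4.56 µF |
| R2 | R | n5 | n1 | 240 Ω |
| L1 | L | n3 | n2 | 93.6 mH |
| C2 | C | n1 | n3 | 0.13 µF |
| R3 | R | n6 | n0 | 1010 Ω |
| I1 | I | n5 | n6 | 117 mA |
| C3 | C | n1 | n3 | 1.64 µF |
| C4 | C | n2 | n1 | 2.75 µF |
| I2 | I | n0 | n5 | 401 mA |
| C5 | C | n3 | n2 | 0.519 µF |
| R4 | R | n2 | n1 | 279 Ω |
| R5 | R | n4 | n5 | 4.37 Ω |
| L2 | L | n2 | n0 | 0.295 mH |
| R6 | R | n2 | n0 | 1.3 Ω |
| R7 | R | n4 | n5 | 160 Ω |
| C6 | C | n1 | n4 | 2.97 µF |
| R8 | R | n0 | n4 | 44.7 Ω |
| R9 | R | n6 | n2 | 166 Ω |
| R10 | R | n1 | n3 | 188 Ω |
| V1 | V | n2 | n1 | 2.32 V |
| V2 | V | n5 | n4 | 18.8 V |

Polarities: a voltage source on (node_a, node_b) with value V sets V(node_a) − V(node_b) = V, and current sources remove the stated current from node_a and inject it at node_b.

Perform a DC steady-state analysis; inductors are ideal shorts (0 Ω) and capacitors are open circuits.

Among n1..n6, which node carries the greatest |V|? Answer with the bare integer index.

MNA unknowns: 6 node voltages V₁..V_6 plus 4 source currents (L1, L2, V1, V2)
R1: Y=0.008929 on G[3,1]
C1: Y=0.000 on G[5,4]
R2: Y=0.004167 on G[5,1]
L1: row V3−V2=0, i_L1 at 3,2
C2: Y=0.000 on G[1,3]
R3: Y=0.0009901 on G[6,0]
I1: z[5]−=0.117, z[6]+=0.117
C3: Y=0.000 on G[1,3]
C4: Y=0.000 on G[2,1]
I2: z[0]−=0.401, z[5]+=0.401
C5: Y=0.000 on G[3,2]
R4: Y=0.003584 on G[2,1]
R5: Y=0.2288 on G[4,5]
L2: row V2−V0=0, i_L2 at 2,0
R6: Y=0.7692 on G[2,0]
R7: Y=0.006250 on G[4,5]
C6: Y=0.000 on G[1,4]
R8: Y=0.02237 on G[0,4]
R9: Y=0.006024 on G[6,2]
R10: Y=0.005319 on G[1,3]
V1: row V2−V1=2.32, i_V1 at 2,1
V2: row V5−V4=18.8, i_V2 at 5,4
solve → V1=-2.320, V2=0.000, V3=0.000, V4=7.386, V5=26.19, V6=16.68
aux → i_L1=-0.03305, i_L2=0.2193, i_V1=-0.1601, i_V2=-4.254

5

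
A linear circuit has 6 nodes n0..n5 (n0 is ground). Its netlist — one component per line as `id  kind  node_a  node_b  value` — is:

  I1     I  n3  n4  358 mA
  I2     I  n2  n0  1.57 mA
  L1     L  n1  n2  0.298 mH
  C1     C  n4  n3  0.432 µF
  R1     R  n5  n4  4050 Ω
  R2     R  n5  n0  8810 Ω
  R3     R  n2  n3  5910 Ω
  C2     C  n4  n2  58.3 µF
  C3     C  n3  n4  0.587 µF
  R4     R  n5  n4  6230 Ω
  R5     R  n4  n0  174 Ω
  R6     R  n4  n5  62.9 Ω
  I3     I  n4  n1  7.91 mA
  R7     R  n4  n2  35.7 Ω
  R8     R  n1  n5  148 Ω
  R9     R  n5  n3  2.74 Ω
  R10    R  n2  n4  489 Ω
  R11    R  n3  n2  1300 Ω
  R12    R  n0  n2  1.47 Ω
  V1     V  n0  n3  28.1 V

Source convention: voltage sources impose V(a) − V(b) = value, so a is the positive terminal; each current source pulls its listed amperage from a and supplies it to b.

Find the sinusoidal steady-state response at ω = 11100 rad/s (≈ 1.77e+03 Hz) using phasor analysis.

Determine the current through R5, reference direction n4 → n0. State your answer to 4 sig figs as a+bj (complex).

Apply KCL at each of the 5 non-ground nodes and solve the resulting linear system.
Node n1: branches {L1, I3, R8} → V_1 = -0.4070-0.9885j
Node n2: branches {I2, L1, R3, C2, R7, R10, R11, R12} → V_2 = -0.3856-0.4323j
Node n3: branches {I1, C1, R3, C3, R9, R11, V1} → V_3 = -28.10+0.000j
Node n4: branches {I1, C1, R1, C2, C3, R4, R5, R6, I3, R7, R10} → V_4 = -0.8544-0.3512j
Node n5: branches {R1, R2, R4, R6, R8, R9} → V_5 = -26.47-0.03196j
Source currents: i(V1)=-0.2687-0.2961j

-0.004910-0.002018j A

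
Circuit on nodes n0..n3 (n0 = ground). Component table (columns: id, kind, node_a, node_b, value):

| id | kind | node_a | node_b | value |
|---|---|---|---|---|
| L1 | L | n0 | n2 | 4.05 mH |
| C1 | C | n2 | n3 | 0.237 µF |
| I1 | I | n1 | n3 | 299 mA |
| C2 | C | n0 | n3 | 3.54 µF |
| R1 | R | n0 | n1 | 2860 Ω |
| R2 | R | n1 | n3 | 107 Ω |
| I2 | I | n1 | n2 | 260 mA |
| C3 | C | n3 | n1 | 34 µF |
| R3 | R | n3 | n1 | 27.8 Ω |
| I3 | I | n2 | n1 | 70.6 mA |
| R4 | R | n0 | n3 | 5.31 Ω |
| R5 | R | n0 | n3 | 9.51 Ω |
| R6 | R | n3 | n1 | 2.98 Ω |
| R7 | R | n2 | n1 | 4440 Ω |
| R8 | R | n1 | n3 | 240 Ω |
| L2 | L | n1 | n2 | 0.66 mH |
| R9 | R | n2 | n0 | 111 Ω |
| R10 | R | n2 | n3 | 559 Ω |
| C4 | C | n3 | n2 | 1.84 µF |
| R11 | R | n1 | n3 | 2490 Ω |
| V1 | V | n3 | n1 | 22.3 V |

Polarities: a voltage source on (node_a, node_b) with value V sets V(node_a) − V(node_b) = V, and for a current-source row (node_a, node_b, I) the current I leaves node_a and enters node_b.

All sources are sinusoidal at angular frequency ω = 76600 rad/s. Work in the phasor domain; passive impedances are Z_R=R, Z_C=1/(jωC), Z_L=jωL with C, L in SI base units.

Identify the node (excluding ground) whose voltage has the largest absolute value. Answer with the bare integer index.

1

MNA unknowns: 3 node voltages V₁..V_3 plus 1 source current (V1)
L1: Y=0.000-0.003223j on G[0,2]
C1: Y=0.000+0.01815j on G[2,3]
I1: z[1]−=0.299, z[3]+=0.299
C2: Y=0.000+0.2712j on G[0,3]
R1: Y=0.0003497+0.000j on G[0,1]
R2: Y=0.009346+0.000j on G[1,3]
I2: z[1]−=0.26, z[2]+=0.26
C3: Y=0.000+2.604j on G[3,1]
R3: Y=0.03597+0.000j on G[3,1]
I3: z[2]−=0.0706, z[1]+=0.0706
R4: Y=0.1883+0.000j on G[0,3]
R5: Y=0.1052+0.000j on G[0,3]
R6: Y=0.3356+0.000j on G[3,1]
R7: Y=0.0002252+0.000j on G[2,1]
R8: Y=0.004167+0.000j on G[1,3]
L2: Y=0.000-0.01978j on G[1,2]
R9: Y=0.009009+0.000j on G[2,0]
R10: Y=0.001789+0.000j on G[2,3]
C4: Y=0.000+0.1409j on G[3,2]
R11: Y=0.0004016+0.000j on G[1,3]
V1: row V3−V1=22.3, i_V1 at 3,1
solve → V1=-22.30+0.06851j, V2=3.323-1.015j, V3=-0.0009937+0.06851j
aux → i_V1=-8.099-57.57j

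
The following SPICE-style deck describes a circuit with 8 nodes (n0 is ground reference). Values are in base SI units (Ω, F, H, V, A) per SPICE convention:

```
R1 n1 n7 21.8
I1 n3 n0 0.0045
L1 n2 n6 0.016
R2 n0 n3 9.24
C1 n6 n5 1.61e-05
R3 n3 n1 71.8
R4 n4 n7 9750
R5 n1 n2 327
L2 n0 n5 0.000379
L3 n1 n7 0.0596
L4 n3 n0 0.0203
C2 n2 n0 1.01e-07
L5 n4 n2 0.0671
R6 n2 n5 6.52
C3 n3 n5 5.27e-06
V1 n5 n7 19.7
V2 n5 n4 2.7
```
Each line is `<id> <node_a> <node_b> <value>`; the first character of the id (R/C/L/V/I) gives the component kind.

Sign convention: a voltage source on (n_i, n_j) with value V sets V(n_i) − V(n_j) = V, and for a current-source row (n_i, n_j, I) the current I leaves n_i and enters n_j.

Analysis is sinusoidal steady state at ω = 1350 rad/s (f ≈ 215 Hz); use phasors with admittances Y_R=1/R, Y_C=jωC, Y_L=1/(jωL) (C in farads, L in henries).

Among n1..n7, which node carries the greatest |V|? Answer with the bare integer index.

7

Apply KCL at each of the 7 non-ground nodes and solve the resulting linear system.
Node n1: branches {R1, R3, R5, L3} → V_1 = -14.92+0.9647j
Node n2: branches {L1, R5, C2, L5, R6} → V_2 = -0.2279+0.3500j
Node n3: branches {I1, R2, R3, L4, C3} → V_3 = -1.673-0.2915j
Node n4: branches {R4, L5, V2} → V_4 = -2.685+0.09582j
Node n5: branches {C1, L2, R6, C3, V1, V2} → V_5 = 0.01508+0.09582j
Node n6: branches {L1, C1} → V_6 = -0.4430+0.5750j
Node n7: branches {R1, R4, L3, V1} → V_7 = -19.68+0.09582j
Source currents: i(V1)=-0.2312+0.01938j, i(V2)=-0.001063+0.02712j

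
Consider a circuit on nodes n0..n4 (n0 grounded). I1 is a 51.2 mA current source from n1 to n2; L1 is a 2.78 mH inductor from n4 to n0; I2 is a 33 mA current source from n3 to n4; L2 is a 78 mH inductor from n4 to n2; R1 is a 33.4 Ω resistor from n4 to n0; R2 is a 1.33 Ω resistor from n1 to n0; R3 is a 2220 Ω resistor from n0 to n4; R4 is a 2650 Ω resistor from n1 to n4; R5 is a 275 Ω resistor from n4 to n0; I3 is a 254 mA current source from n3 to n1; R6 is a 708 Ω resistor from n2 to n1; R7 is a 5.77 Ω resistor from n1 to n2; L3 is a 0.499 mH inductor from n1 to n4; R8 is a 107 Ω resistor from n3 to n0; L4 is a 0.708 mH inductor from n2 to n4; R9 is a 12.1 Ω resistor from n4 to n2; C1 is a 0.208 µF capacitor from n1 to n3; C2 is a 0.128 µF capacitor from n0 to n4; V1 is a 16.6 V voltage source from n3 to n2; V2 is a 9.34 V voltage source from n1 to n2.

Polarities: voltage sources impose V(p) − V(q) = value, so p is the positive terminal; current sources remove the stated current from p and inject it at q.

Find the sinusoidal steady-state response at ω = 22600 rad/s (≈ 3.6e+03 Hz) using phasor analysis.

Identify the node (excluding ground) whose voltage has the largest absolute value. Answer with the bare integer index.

2

Element admittances at ω=22600 rad/s:
  I1: injects 0.0512 A into n2 (from n1)
  Y(L1) = 0.000-0.01592j S between n4,n0
  I2: injects 0.033 A into n4 (from n3)
  Y(L2) = 0.000-0.0005673j S between n4,n2
  Y(R1) = 0.02994+0.000j S between n4,n0
  Y(R2) = 0.7519+0.000j S between n1,n0
  Y(R3) = 0.0004505+0.000j S between n0,n4
  Y(R4) = 0.0003774+0.000j S between n1,n4
  Y(R5) = 0.003636+0.000j S between n4,n0
  I3: injects 0.254 A into n1 (from n3)
  Y(R6) = 0.001412+0.000j S between n2,n1
  Y(R7) = 0.1733+0.000j S between n1,n2
  Y(L3) = 0.000-0.08867j S between n1,n4
  Y(R8) = 0.009346+0.000j S between n3,n0
  Y(L4) = 0.000-0.06250j S between n2,n4
  Y(R9) = 0.08264+0.000j S between n4,n2
  Y(C1) = 0.000+0.004701j S between n1,n3
  Y(C2) = 0.000+0.002893j S between n0,n4
  V1: constraint V(n3)−V(n2) = 16.6
  V2: constraint V(n1)−V(n2) = 9.34
Assemble and solve the 6×6 MNA system:
  V(n1)=0.1294-0.01605j  V(n2)=-9.211-0.01605j  V(n3)=7.389-0.01605j  V(n4)=-4.385-1.319j
  i(V1)=-0.3561-0.03398j  i(V2)=-1.644+0.4460j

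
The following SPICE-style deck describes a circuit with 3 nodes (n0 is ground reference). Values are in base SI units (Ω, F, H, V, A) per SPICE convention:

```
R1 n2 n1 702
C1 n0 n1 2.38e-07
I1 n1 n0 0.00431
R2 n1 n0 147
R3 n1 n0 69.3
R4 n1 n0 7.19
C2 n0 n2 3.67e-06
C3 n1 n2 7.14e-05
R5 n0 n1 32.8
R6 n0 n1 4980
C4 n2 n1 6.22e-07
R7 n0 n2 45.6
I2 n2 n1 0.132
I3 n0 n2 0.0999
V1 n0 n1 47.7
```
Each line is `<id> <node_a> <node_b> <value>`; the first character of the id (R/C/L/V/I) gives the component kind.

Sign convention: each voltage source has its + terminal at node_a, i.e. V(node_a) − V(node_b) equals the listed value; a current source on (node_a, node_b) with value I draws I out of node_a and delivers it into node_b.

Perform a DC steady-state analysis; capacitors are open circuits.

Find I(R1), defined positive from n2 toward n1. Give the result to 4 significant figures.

0.06185 A

Apply KCL at each of the 2 non-ground nodes and solve the resulting linear system.
Node n1: branches {R1, C1, I1, R2, R3, R4, C3, R5, R6, C4, I2, V1} → V_1 = -47.70
Node n2: branches {R1, C2, C3, C4, R7, I2, I3} → V_2 = -4.284
Source currents: i(V1)=-9.300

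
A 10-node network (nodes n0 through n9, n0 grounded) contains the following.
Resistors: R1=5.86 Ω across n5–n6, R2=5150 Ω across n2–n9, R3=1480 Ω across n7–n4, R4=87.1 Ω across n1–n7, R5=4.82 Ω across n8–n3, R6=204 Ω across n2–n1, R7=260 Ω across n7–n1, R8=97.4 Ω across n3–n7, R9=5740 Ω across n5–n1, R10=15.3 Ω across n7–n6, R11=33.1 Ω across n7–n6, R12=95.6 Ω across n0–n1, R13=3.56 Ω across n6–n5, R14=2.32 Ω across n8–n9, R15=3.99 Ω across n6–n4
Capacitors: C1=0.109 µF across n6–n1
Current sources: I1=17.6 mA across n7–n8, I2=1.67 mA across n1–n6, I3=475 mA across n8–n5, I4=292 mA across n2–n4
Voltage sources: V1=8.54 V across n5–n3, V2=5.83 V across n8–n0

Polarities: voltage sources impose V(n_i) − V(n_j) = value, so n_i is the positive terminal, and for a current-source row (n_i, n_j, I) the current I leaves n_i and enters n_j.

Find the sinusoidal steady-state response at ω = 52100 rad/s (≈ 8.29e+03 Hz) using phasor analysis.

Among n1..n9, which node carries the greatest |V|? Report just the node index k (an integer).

2

Apply KCL at each of the 9 non-ground nodes and solve the resulting linear system.
Node n1: branches {C1, R4, R6, R7, R9, I2, R12} → V_1 = -1.784+4.146j
Node n2: branches {R2, R6, I4} → V_2 = -58.79+3.988j
Node n3: branches {R5, R8, V1} → V_3 = 8.185-0.2128j
Node n4: branches {R3, R15, I4} → V_4 = 17.80-0.3212j
Node n5: branches {R1, R9, R13, I3, V1} → V_5 = 16.73-0.2128j
Node n6: branches {R1, C1, R10, R11, I2, R13, R15} → V_6 = 16.64-0.3227j
Node n7: branches {I1, R3, R4, R7, R8, R10, R11} → V_7 = 13.47+0.2487j
Node n8: branches {I1, R5, R14, I3, V2} → V_8 = 5.830+0.000j
Node n9: branches {R2, R14} → V_9 = 5.801+0.001796j
Source currents: i(V1)=0.4343-0.04888j, i(V2)=0.01866-0.04337j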